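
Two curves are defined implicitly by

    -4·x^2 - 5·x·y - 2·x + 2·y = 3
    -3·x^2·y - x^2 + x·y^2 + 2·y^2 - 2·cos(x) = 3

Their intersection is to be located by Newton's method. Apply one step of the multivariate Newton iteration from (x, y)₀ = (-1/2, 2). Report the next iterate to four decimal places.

(-0.1126, 1.3553)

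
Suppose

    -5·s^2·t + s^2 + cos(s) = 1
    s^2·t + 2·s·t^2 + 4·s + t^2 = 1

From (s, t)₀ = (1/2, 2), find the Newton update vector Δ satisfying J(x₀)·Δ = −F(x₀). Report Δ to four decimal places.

At (1/2, 2): F = (-2.372417, 9.5000).
Jacobian J = [[-10·s·t + 2·s - sin(s), -5·s^2], [2·s·t + 2·t^2 + 4, s^2 + 4·s·t + 2·t]].
At the point, J = [[-9.479426, -1.2500], [14.0000, 8.2500]] (det J = -60.705261).
Solving J·Δ = −F gives Δ = (-0.1268, -0.9363).

(-0.1268, -0.9363)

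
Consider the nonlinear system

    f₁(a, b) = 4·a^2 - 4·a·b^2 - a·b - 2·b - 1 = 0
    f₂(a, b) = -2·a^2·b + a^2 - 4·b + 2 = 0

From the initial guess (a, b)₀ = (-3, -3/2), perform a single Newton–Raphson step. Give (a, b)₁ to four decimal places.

(-1.5782, -1.0510)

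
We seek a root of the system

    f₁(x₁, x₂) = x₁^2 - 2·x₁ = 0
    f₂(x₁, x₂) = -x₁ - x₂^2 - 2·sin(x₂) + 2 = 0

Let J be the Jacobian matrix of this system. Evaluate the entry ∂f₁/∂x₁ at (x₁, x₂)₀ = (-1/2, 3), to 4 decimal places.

-3.0000

∂f₁/∂x₁ = 2·x₁ - 2.
At (-1/2, 3) this is -3.0000.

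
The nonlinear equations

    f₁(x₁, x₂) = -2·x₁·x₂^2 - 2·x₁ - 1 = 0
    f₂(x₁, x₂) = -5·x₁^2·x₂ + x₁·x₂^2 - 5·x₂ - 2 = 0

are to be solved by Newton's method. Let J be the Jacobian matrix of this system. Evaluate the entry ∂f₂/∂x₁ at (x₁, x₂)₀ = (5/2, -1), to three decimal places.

∂f₂/∂x₁ = -10·x₁·x₂ + x₂^2.
At (5/2, -1) this is 26.000.

26.000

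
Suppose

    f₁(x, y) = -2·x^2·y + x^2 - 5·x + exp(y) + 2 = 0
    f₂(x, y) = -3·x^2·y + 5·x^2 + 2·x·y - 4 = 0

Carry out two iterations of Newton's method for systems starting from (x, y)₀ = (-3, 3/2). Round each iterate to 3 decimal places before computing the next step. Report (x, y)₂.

(-3.855, 1.337)

At (-3, 3/2): F = (3.48169, -8.500).
Jacobian J = [[-4·x·y + 2·x - 5, -2·x^2 + exp(y)], [-6·x·y + 10·x + 2·y, -3·x^2 + 2·x]].
At the point, J = [[7.000, -13.51831], [0.000, -33.000]] (det J = -231.000).
Solving J·Δ = −F gives Δ = (-0.995, -0.258).
Then the next iterate is (x, y)₁ = (-3.995, 1.242).
Round to (-3.995, 1.242) and repeat: F = (1.75285, 6.40949), J = [[6.85716, -28.45752], [-7.69526, -55.87008]].
Δ = (0.140, 0.095), so (x, y)₂ = (-3.855, 1.337).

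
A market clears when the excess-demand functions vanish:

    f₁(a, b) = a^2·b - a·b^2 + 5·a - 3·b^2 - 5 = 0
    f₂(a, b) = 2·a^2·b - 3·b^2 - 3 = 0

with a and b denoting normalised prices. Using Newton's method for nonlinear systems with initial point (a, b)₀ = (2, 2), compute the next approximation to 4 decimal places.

At (2, 2): F = (-7.0000, 1.0000).
Jacobian J = [[2·a·b - b^2 + 5, a^2 - 2·a·b - 6·b], [4·a·b, 2·a^2 - 6·b]].
At the point, J = [[9.0000, -16.0000], [16.0000, -4.0000]] (det J = 220.0000).
Solving J·Δ = −F gives Δ = (-0.2000, -0.5500).
Then the next iterate is (a, b)₁ = (1.8000, 1.4500).

(1.8000, 1.4500)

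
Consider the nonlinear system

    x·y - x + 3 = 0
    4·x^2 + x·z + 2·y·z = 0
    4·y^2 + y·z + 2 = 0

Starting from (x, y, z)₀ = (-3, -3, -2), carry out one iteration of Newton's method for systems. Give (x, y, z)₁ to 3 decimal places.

(-0.658, -1.123, -3.601)

At (-3, -3, -2): F = (15.000, 54.000, 44.000).
Jacobian J = [[y - 1, x, 0], [8·x + z, 2·z, x + 2·y], [0, 8·y + z, y]].
At the point, J = [[-4.000, -3.000, 0.000], [-26.000, -4.000, -9.000], [0.000, -26.000, -3.000]] (det J = 1122.000).
Solving J·Δ = −F gives Δ = (2.342, 1.877, -1.601).
Then the next iterate is (x, y, z)₁ = (-0.658, -1.123, -3.601).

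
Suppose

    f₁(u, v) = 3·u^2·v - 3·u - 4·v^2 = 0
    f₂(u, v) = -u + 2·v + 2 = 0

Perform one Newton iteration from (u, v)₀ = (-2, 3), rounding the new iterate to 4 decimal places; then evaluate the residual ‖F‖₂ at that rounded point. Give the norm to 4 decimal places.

At (-2, 3): F = (6.0000, 10.0000).
Jacobian J = [[6·u·v - 3, 3·u^2 - 8·v], [-1, 2]].
At the point, J = [[-39.0000, -12.0000], [-1.0000, 2.0000]] (det J = -90.0000).
Solving J·Δ = −F gives Δ = (1.4667, -4.2667).
Then the next iterate is (u, v)₁ = (-0.5333, -1.2667).
Re-evaluating at (-0.5333, -1.2667): F = (-5.898998, -0.0001), so ‖F‖₂ = 5.8990.

5.8990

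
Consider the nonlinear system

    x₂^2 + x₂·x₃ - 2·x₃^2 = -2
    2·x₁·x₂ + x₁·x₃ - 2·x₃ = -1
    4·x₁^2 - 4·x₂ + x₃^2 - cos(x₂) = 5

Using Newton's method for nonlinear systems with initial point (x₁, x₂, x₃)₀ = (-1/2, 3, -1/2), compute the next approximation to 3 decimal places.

At (-1/2, 3, -1/2): F = (9.000, -0.750, -14.76001).
Jacobian J = [[0, 2·x₂ + x₃, x₂ - 4·x₃], [2·x₂ + x₃, 2·x₁, x₁ - 2], [8·x₁, sin(x₂) - 4, 2·x₃]].
At the point, J = [[0.000, 5.500, 5.000], [5.500, -1.000, -2.500], [-4.000, -3.85888, -1.000]] (det J = -40.86920).
Solving J·Δ = −F gives Δ = (1.509, -6.885, 5.774).
Then the next iterate is (x₁, x₂, x₃)₁ = (1.009, -3.885, 5.274).

(1.009, -3.885, 5.274)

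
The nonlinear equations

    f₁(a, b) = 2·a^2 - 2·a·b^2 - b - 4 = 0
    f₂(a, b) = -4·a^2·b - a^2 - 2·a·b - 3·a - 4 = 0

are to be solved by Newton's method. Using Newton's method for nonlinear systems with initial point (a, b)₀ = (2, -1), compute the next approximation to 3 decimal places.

At (2, -1): F = (1.000, 6.000).
Jacobian J = [[4·a - 2·b^2, -4·a·b - 1], [-8·a·b - 2·a - 2·b - 3, -4·a^2 - 2·a]].
At the point, J = [[6.000, 7.000], [11.000, -20.000]] (det J = -197.000).
Solving J·Δ = −F gives Δ = (-0.315, 0.127).
Then the next iterate is (a, b)₁ = (1.685, -0.873).

(1.685, -0.873)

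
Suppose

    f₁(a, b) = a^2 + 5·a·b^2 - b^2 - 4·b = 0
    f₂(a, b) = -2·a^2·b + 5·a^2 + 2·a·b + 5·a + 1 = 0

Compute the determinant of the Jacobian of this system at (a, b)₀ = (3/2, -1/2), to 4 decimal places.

224.6250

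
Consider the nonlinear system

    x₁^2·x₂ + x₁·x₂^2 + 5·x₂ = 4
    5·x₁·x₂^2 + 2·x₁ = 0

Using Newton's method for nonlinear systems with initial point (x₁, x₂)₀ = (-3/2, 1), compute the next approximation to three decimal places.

At (-3/2, 1): F = (1.750, -10.500).
Jacobian J = [[2·x₁·x₂ + x₂^2, x₁^2 + 2·x₁·x₂ + 5], [5·x₂^2 + 2, 10·x₁·x₂]].
At the point, J = [[-2.000, 4.250], [7.000, -15.000]] (det J = 0.250).
Solving J·Δ = −F gives Δ = (-73.500, -35.000).
Then the next iterate is (x₁, x₂)₁ = (-75.000, -34.000).

(-75.000, -34.000)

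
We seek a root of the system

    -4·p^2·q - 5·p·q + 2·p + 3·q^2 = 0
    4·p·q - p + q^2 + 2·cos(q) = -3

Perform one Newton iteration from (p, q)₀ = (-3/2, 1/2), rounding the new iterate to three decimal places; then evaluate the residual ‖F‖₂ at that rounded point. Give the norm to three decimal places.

2.551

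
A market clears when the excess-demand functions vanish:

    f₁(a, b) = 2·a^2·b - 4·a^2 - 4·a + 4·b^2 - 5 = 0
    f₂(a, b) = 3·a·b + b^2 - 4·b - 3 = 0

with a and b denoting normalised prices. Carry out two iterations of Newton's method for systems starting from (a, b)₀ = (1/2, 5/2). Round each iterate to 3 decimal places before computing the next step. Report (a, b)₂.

(1.356, 1.696)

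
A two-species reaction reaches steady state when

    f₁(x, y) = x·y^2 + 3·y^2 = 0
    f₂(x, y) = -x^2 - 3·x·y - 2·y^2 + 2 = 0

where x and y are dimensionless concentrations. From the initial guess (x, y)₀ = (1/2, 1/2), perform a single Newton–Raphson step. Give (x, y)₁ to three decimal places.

At (1/2, 1/2): F = (0.875, 0.500).
Jacobian J = [[y^2, 2·x·y + 6·y], [-2·x - 3·y, -3·x - 4·y]].
At the point, J = [[0.250, 3.500], [-2.500, -3.500]] (det J = 7.875).
Solving J·Δ = −F gives Δ = (0.611, -0.294).
Then the next iterate is (x, y)₁ = (1.111, 0.206).

(1.111, 0.206)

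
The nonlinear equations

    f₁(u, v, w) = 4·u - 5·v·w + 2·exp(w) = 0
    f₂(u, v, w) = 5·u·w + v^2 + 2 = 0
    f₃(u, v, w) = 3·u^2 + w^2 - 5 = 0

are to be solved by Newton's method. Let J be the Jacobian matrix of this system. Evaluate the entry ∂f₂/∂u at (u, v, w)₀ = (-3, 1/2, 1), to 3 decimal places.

5.000

∂f₂/∂u = 5·w.
At (-3, 1/2, 1) this is 5.000.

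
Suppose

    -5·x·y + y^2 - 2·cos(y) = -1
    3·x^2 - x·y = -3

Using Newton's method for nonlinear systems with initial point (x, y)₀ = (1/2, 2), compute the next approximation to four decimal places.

(6.1752, 18.8504)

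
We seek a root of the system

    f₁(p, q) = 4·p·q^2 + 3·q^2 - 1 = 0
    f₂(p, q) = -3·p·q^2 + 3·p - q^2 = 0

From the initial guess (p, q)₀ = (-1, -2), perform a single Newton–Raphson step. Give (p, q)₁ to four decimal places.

(-0.7826, -1.6196)

At (-1, -2): F = (-5.0000, 5.0000).
Jacobian J = [[4·q^2, 8·p·q + 6·q], [-3·q^2 + 3, -6·p·q - 2·q]].
At the point, J = [[16.0000, 4.0000], [-9.0000, -8.0000]] (det J = -92.0000).
Solving J·Δ = −F gives Δ = (0.2174, 0.3804).
Then the next iterate is (p, q)₁ = (-0.7826, -1.6196).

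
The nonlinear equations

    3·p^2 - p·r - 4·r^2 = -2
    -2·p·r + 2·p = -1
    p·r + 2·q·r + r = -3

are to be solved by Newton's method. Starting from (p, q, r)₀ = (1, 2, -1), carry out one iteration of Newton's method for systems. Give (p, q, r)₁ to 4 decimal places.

At (1, 2, -1): F = (2.0000, 5.0000, -3.0000).
Jacobian J = [[6·p - r, 0, -p - 8·r], [-2·r + 2, 0, -2·p], [r, 2·r, p + 2·q + 1]].
At the point, J = [[7.0000, 0.0000, 7.0000], [4.0000, 0.0000, -2.0000], [-1.0000, -2.0000, 6.0000]] (det J = -84.0000).
Solving J·Δ = −F gives Δ = (-0.9286, 0.8929, 0.6429).
Then the next iterate is (p, q, r)₁ = (0.0714, 2.8929, -0.3571).

(0.0714, 2.8929, -0.3571)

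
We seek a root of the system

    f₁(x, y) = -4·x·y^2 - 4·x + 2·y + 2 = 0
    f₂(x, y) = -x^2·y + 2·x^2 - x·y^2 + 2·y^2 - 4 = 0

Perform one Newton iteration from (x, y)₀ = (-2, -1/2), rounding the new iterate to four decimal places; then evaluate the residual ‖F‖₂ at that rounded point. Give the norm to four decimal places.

189.1448

At (-2, -1/2): F = (11.0000, 7.0000).
Jacobian J = [[-4·y^2 - 4, -8·x·y + 2], [-2·x·y + 4·x - y^2, -x^2 - 2·x·y + 4·y]].
At the point, J = [[-5.0000, -6.0000], [-10.2500, -8.0000]] (det J = -21.5000).
Solving J·Δ = −F gives Δ = (-2.1395, 3.6163).
Then the next iterate is (x, y)₁ = (-4.1395, 3.1163).
Re-evaluating at (-4.1395, 3.1163): F = (185.590731, 36.494370), so ‖F‖₂ = 189.1448.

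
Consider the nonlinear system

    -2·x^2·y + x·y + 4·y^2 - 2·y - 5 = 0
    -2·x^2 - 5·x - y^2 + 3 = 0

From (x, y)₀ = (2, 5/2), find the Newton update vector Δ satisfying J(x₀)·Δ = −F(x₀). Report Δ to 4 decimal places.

(-1.0472, -1.5272)

At (2, 5/2): F = (0.0000, -21.2500).
Jacobian J = [[-4·x·y + y, -2·x^2 + x + 8·y - 2], [-4·x - 5, -2·y]].
At the point, J = [[-17.5000, 12.0000], [-13.0000, -5.0000]] (det J = 243.5000).
Solving J·Δ = −F gives Δ = (-1.0472, -1.5272).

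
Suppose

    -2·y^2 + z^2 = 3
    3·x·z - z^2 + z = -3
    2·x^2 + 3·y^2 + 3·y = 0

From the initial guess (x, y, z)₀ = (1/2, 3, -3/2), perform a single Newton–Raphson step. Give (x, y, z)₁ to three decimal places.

(0.859, 1.228, -0.661)

At (1/2, 3, -3/2): F = (-18.750, -3.000, 36.500).
Jacobian J = [[0, -4·y, 2·z], [3·z, 0, 3·x - 2·z + 1], [4·x, 6·y + 3, 0]].
At the point, J = [[0.000, -12.000, -3.000], [-4.500, 0.000, 5.500], [2.000, 21.000, 0.000]] (det J = 151.500).
Solving J·Δ = −F gives Δ = (0.359, -1.772, 0.839).
Then the next iterate is (x, y, z)₁ = (0.859, 1.228, -0.661).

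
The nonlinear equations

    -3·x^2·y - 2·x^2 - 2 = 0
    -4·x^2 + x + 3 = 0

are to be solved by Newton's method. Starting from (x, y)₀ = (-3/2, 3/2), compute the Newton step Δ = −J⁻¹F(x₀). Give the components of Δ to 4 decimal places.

(0.5769, -0.7963)

At (-3/2, 3/2): F = (-16.6250, -7.5000).
Jacobian J = [[-6·x·y - 4·x, -3·x^2], [-8·x + 1, 0]].
At the point, J = [[19.5000, -6.7500], [13.0000, 0.0000]] (det J = 87.7500).
Solving J·Δ = −F gives Δ = (0.5769, -0.7963).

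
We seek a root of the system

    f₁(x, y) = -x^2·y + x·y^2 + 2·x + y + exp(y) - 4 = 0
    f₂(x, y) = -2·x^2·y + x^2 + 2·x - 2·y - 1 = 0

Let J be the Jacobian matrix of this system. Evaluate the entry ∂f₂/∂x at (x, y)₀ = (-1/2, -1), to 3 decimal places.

-1.000

∂f₂/∂x = -4·x·y + 2·x + 2.
At (-1/2, -1) this is -1.000.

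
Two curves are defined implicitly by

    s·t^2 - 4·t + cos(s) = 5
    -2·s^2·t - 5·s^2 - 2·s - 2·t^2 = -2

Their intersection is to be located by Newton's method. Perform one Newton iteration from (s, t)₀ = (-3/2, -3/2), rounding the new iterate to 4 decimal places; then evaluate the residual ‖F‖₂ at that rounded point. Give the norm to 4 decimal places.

3.7992

At (-3/2, -3/2): F = (-2.304263, -4.0000).
Jacobian J = [[t^2 - sin(s), 2·s·t - 4], [-4·s·t - 10·s - 2, -2·s^2 - 4·t]].
At the point, J = [[3.247495, 0.5000], [4.0000, 1.5000]] (det J = 2.871242).
Solving J·Δ = −F gives Δ = (0.5072, 1.3140).
Then the next iterate is (s, t)₁ = (-0.9928, -0.1860).
Re-evaluating at (-0.9928, -0.1860): F = (-3.744000, -0.645189), so ‖F‖₂ = 3.7992.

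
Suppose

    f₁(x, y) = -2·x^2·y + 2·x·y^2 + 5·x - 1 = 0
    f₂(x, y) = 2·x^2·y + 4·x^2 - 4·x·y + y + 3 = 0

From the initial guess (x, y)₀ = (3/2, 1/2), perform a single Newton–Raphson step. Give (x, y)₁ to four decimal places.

(0.6712, 2.4521)

At (3/2, 1/2): F = (5.0000, 11.7500).
Jacobian J = [[-4·x·y + 2·y^2 + 5, -2·x^2 + 4·x·y], [4·x·y + 8·x - 4·y, 2·x^2 - 4·x + 1]].
At the point, J = [[2.5000, -1.5000], [13.0000, -0.5000]] (det J = 18.2500).
Solving J·Δ = −F gives Δ = (-0.8288, 1.9521).
Then the next iterate is (x, y)₁ = (0.6712, 2.4521).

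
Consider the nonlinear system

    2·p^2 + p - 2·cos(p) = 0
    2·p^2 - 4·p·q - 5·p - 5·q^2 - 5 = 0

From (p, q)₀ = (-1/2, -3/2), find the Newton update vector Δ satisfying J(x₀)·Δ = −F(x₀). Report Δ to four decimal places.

(-0.8960, 0.9032)

At (-1/2, -3/2): F = (-1.755165, -16.2500).
Jacobian J = [[4·p + 2·sin(p) + 1, 0], [4·p - 4·q - 5, -4·p - 10·q]].
At the point, J = [[-1.958851, 0.0000], [-1.0000, 17.0000]] (det J = -33.300468).
Solving J·Δ = −F gives Δ = (-0.8960, 0.9032).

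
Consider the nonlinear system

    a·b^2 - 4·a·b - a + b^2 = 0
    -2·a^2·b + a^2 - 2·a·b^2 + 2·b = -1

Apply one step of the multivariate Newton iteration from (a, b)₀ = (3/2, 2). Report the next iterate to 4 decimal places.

At (3/2, 2): F = (-3.5000, -13.7500).
Jacobian J = [[b^2 - 4·b - 1, 2·a·b - 4·a + 2·b], [-4·a·b + 2·a - 2·b^2, -2·a^2 - 4·a·b + 2]].
At the point, J = [[-5.0000, 4.0000], [-17.0000, -14.5000]] (det J = 140.5000).
Solving J·Δ = −F gives Δ = (-0.7527, -0.0658).
Then the next iterate is (a, b)₁ = (0.7473, 1.9342).

(0.7473, 1.9342)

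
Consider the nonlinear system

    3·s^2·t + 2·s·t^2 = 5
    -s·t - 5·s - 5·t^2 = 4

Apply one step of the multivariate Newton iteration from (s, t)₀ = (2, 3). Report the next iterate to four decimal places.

At (2, 3): F = (67.0000, -65.0000).
Jacobian J = [[6·s·t + 2·t^2, 3·s^2 + 4·s·t], [-t - 5, -s - 10·t]].
At the point, J = [[54.0000, 36.0000], [-8.0000, -32.0000]] (det J = -1440.0000).
Solving J·Δ = −F gives Δ = (0.1361, -2.0653).
Then the next iterate is (s, t)₁ = (2.1361, 0.9347).

(2.1361, 0.9347)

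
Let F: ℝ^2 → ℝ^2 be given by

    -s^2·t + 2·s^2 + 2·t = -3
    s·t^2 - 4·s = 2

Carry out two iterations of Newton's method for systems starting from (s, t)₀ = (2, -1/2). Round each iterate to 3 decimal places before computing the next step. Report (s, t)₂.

At (2, -1/2): F = (12.000, -9.500).
Jacobian J = [[-2·s·t + 4·s, -s^2 + 2], [t^2 - 4, 2·s·t]].
At the point, J = [[10.000, -2.000], [-3.750, -2.000]] (det J = -27.500).
Solving J·Δ = −F gives Δ = (-1.564, -1.818).
Then the next iterate is (s, t)₁ = (0.436, -2.318).
Round to (0.436, -2.318) and repeat: F = (-0.81517, -1.40132), J = [[3.76530, 1.80990], [1.37312, -2.02130]].
Δ = (0.414, -0.412), so (s, t)₂ = (0.850, -2.730).

(0.850, -2.730)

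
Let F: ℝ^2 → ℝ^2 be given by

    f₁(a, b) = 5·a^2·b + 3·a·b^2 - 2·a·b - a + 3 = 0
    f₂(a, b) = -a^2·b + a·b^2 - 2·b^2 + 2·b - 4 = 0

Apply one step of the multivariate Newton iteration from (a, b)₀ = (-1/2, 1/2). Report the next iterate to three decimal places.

At (-1/2, 1/2): F = (4.250, -3.750).
Jacobian J = [[10·a·b + 3·b^2 - 2·b - 1, 5·a^2 + 6·a·b - 2·a], [-2·a·b + b^2, -a^2 + 2·a·b - 4·b + 2]].
At the point, J = [[-3.750, 0.750], [0.750, -0.750]] (det J = 2.250).
Solving J·Δ = −F gives Δ = (0.167, -4.833).
Then the next iterate is (a, b)₁ = (-0.333, -4.333).

(-0.333, -4.333)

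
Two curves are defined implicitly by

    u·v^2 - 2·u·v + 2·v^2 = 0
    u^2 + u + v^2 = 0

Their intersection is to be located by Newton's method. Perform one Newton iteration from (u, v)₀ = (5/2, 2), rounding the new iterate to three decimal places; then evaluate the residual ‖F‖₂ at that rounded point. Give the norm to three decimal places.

At (5/2, 2): F = (8.000, 12.750).
Jacobian J = [[v^2 - 2·v, 2·u·v - 2·u + 4·v], [2·u + 1, 2·v]].
At the point, J = [[0.000, 13.000], [6.000, 4.000]] (det J = -78.000).
Solving J·Δ = −F gives Δ = (-1.715, -0.615).
Then the next iterate is (u, v)₁ = (0.785, 1.385).
Re-evaluating at (0.785, 1.385): F = (3.16781, 3.31945), so ‖F‖₂ = 4.588.

4.588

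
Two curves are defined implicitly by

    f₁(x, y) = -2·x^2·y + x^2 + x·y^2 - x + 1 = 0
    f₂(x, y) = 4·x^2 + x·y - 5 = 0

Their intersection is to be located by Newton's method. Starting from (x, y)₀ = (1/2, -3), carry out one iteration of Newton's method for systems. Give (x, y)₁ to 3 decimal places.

At (1/2, -3): F = (6.750, -5.500).
Jacobian J = [[-4·x·y + 2·x + y^2 - 1, -2·x^2 + 2·x·y], [8·x + y, x]].
At the point, J = [[15.000, -3.500], [1.000, 0.500]] (det J = 11.000).
Solving J·Δ = −F gives Δ = (1.443, 8.114).
Then the next iterate is (x, y)₁ = (1.943, 5.114).

(1.943, 5.114)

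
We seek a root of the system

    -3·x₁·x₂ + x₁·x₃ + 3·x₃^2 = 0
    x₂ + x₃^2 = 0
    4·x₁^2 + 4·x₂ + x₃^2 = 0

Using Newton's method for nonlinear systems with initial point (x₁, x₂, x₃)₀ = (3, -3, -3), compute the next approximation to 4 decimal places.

(1.6378, -1.1020, -1.6837)

At (3, -3, -3): F = (45.0000, 6.0000, 33.0000).
Jacobian J = [[-3·x₂ + x₃, -3·x₁, x₁ + 6·x₃], [0, 1, 2·x₃], [8·x₁, 4, 2·x₃]].
At the point, J = [[6.0000, -9.0000, -15.0000], [0.0000, 1.0000, -6.0000], [24.0000, 4.0000, -6.0000]] (det J = 1764.0000).
Solving J·Δ = −F gives Δ = (-1.3622, 1.8980, 1.3163).
Then the next iterate is (x₁, x₂, x₃)₁ = (1.6378, -1.1020, -1.6837).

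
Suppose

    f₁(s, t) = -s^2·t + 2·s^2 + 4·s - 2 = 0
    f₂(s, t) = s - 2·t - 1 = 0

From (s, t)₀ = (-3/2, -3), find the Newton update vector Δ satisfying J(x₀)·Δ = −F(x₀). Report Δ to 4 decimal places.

(-0.0567, 1.7216)

At (-3/2, -3): F = (3.2500, 3.5000).
Jacobian J = [[-2·s·t + 4·s + 4, -s^2], [1, -2]].
At the point, J = [[-11.0000, -2.2500], [1.0000, -2.0000]] (det J = 24.2500).
Solving J·Δ = −F gives Δ = (-0.0567, 1.7216).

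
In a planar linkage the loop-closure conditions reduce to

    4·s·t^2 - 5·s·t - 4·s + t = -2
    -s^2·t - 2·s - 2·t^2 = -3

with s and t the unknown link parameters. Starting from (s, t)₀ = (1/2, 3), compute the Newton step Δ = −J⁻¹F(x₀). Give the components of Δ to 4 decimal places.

(0.0674, -1.3949)

At (1/2, 3): F = (13.5000, -16.7500).
Jacobian J = [[4·t^2 - 5·t - 4, 8·s·t - 5·s + 1], [-2·s·t - 2, -s^2 - 4·t]].
At the point, J = [[17.0000, 10.5000], [-5.0000, -12.2500]] (det J = -155.7500).
Solving J·Δ = −F gives Δ = (0.0674, -1.3949).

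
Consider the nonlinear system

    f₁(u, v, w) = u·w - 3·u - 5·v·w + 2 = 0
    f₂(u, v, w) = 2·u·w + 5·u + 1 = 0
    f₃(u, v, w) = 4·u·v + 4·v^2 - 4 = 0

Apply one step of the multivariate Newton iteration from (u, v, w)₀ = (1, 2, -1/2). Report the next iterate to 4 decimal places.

(-0.7407, 1.6963, 0.4815)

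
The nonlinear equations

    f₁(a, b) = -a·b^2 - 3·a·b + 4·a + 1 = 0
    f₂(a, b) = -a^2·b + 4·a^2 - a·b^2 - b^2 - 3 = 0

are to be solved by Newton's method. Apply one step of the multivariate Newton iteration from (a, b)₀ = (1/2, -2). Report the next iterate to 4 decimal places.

(-0.2985, -0.4179)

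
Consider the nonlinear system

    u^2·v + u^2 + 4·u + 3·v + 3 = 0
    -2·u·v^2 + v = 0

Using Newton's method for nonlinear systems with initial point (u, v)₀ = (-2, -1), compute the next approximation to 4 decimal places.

At (-2, -1): F = (-8.0000, 3.0000).
Jacobian J = [[2·u·v + 2·u + 4, u^2 + 3], [-2·v^2, -4·u·v + 1]].
At the point, J = [[4.0000, 7.0000], [-2.0000, -7.0000]] (det J = -14.0000).
Solving J·Δ = −F gives Δ = (2.5000, -0.2857).
Then the next iterate is (u, v)₁ = (0.5000, -1.2857).

(0.5000, -1.2857)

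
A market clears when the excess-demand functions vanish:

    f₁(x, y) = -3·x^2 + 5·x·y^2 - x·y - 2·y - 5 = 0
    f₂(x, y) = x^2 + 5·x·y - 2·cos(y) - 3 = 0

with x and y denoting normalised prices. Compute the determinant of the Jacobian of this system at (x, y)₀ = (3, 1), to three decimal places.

-508.561

J = [[-6·x + 5·y^2 - y, 10·x·y - x - 2], [2·x + 5·y, 5·x + 2·sin(y)]].
At the point, J = [[-14.000, 25.000], [11.000, 16.68294]].
det J = -508.561.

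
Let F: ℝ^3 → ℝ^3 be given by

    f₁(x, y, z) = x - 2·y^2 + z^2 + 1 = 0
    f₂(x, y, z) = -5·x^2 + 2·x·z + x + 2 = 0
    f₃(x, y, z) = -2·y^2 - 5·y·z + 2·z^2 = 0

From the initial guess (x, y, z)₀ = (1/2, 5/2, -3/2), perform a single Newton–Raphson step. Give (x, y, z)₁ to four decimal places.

(0.5683, 1.4135, -0.7721)

At (1/2, 5/2, -3/2): F = (-8.7500, -0.2500, 10.7500).
Jacobian J = [[1, -4·y, 2·z], [-10·x + 2·z + 1, 0, 2·x], [0, -4·y - 5·z, -5·y + 4·z]].
At the point, J = [[1.0000, -10.0000, -3.0000], [-7.0000, 0.0000, 1.0000], [0.0000, -2.5000, -18.5000]] (det J = 1245.0000).
Solving J·Δ = −F gives Δ = (0.0683, -1.0865, 0.7279).
Then the next iterate is (x, y, z)₁ = (0.5683, 1.4135, -0.7721).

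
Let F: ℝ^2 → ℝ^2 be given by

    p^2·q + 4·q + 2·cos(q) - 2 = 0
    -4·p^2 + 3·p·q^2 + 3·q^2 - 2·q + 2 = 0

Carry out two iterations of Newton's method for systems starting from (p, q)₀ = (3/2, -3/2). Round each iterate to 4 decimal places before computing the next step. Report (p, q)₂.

(0.3083, -0.0956)

At (3/2, -3/2): F = (-11.233526, 12.8750).
Jacobian J = [[2·p·q, p^2 - 2·sin(q) + 4], [-8·p + 3·q^2, 6·p·q + 6·q - 2]].
At the point, J = [[-4.5000, 8.244990], [-5.2500, -24.5000]] (det J = 153.536197).
Solving J·Δ = −F gives Δ = (-1.1012, 0.7615).
Then the next iterate is (p, q)₁ = (0.3988, -0.7385).
Round to (0.3988, -0.7385) and repeat: F = (-3.592494, 5.129476), J = [[-0.589028, 5.505400], [-1.554253, -8.198083]].
Δ = (-0.0905, 0.6429), so (p, q)₂ = (0.3083, -0.0956).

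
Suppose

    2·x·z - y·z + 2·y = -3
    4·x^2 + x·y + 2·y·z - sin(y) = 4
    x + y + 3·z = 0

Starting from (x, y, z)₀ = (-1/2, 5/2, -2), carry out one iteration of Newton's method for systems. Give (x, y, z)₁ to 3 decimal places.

At (-1/2, 5/2, -2): F = (15.000, -14.84847, -4.000).
Jacobian J = [[2·z, -z + 2, 2·x - y], [8·x + y, x + 2·z - cos(y), 2·y], [1, 1, 3]].
At the point, J = [[-4.000, 4.000, -3.500], [-1.500, -3.69886, 5.000], [1.000, 1.000, 3.000]] (det J = 94.69028).
Solving J·Δ = −F gives Δ = (0.417, -1.771, 1.785).
Then the next iterate is (x, y, z)₁ = (-0.083, 0.729, -0.215).

(-0.083, 0.729, -0.215)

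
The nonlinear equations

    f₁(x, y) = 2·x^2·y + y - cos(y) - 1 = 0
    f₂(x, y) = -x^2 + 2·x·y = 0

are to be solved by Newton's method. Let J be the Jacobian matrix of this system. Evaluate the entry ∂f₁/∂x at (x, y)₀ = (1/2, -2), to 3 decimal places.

∂f₁/∂x = 4·x·y.
At (1/2, -2) this is -4.000.

-4.000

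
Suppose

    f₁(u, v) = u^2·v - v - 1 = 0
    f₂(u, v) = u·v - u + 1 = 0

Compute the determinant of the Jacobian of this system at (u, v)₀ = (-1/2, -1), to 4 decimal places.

J = [[2·u·v, u^2 - 1], [v - 1, u]].
At the point, J = [[1.0000, -0.7500], [-2.0000, -0.5000]].
det J = -2.0000.

-2.0000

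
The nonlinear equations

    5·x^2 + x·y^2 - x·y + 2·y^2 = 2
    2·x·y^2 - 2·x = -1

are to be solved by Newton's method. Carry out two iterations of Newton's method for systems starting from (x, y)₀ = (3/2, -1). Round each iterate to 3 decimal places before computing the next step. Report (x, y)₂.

At (3/2, -1): F = (14.250, 1.000).
Jacobian J = [[10·x + y^2 - y, 2·x·y - x + 4·y], [2·y^2 - 2, 4·x·y]].
At the point, J = [[17.000, -8.500], [0.000, -6.000]] (det J = -102.000).
Solving J·Δ = −F gives Δ = (-0.755, 0.167).
Then the next iterate is (x, y)₁ = (0.745, -0.833).
Round to (0.745, -0.833) and repeat: F = (3.30044, 0.54389), J = [[8.97689, -5.31817], [-0.61222, -2.48234]].
Δ = (-0.208, 0.270), so (x, y)₂ = (0.537, -0.563).

(0.537, -0.563)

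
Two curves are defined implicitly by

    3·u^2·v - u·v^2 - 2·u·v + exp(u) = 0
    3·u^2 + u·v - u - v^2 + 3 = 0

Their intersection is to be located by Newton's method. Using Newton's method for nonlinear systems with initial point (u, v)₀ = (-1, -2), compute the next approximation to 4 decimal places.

(-0.5251, -2.2419)

At (-1, -2): F = (-5.632121, 5.0000).
Jacobian J = [[6·u·v - v^2 - 2·v + exp(u), 3·u^2 - 2·u·v - 2·u], [6·u + v - 1, u - 2·v]].
At the point, J = [[12.367879, 1.0000], [-9.0000, 3.0000]] (det J = 46.103638).
Solving J·Δ = −F gives Δ = (0.4749, -0.2419).
Then the next iterate is (u, v)₁ = (-0.5251, -2.2419).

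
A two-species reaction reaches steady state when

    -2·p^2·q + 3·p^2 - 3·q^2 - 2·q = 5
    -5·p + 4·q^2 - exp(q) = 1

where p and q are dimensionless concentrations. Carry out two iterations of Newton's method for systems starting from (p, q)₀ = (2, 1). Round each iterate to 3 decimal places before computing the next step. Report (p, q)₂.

(9.823, -23.241)

At (2, 1): F = (-6.000, -9.71828).
Jacobian J = [[-4·p·q + 6·p, -2·p^2 - 6·q - 2], [-5, 8·q - exp(q)]].
At the point, J = [[4.000, -16.000], [-5.000, 5.28172]] (det J = -58.87313).
Solving J·Δ = −F gives Δ = (-3.179, -1.170).
Then the next iterate is (p, q)₁ = (-1.179, -0.170).
Round to (-1.179, -0.170) and repeat: F = (-0.10396, 4.16694), J = [[-7.87572, -3.76008], [-5.000, -2.20366]].
Δ = (11.002, -23.071), so (p, q)₂ = (9.823, -23.241).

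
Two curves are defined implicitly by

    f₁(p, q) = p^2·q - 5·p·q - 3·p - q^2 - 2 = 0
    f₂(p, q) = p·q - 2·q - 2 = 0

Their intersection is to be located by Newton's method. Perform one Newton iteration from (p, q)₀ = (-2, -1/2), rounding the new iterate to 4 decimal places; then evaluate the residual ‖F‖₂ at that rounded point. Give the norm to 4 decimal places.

127.4825

At (-2, -1/2): F = (-3.2500, 0.0000).
Jacobian J = [[2·p·q - 5·q - 3, p^2 - 5·p - 2·q], [q, p - 2]].
At the point, J = [[1.5000, 15.0000], [-0.5000, -4.0000]] (det J = 1.5000).
Solving J·Δ = −F gives Δ = (-8.6667, 1.0833).
Then the next iterate is (p, q)₁ = (-10.6667, 0.5833).
Re-evaluating at (-10.6667, 0.5833): F = (127.136284, -9.388486), so ‖F‖₂ = 127.4825.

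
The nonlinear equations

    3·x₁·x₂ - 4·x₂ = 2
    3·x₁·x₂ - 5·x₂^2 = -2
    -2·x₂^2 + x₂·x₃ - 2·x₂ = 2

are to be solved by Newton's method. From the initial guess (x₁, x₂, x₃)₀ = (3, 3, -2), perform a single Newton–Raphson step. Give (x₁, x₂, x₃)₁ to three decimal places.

(2.175, 1.885, 2.718)

At (3, 3, -2): F = (13.000, -16.000, -32.000).
Jacobian J = [[3·x₂, 3·x₁ - 4, 0], [3·x₂, 3·x₁ - 10·x₂, 0], [0, -4·x₂ + x₃ - 2, x₂]].
At the point, J = [[9.000, 5.000, 0.000], [9.000, -21.000, 0.000], [0.000, -16.000, 3.000]] (det J = -702.000).
Solving J·Δ = −F gives Δ = (-0.825, -1.115, 4.718).
Then the next iterate is (x₁, x₂, x₃)₁ = (2.175, 1.885, 2.718).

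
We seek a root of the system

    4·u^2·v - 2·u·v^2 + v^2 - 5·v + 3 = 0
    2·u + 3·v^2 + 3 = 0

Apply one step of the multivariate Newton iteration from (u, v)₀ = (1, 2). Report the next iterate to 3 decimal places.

At (1, 2): F = (-3.000, 17.000).
Jacobian J = [[8·u·v - 2·v^2, 4·u^2 - 4·u·v + 2·v - 5], [2, 6·v]].
At the point, J = [[8.000, -5.000], [2.000, 12.000]] (det J = 106.000).
Solving J·Δ = −F gives Δ = (-0.462, -1.340).
Then the next iterate is (u, v)₁ = (0.538, 0.660).

(0.538, 0.660)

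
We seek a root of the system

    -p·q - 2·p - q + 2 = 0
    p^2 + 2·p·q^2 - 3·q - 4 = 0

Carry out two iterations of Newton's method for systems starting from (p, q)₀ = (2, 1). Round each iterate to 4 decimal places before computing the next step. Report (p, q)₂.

At (2, 1): F = (-5.0000, 1.0000).
Jacobian J = [[-q - 2, -p - 1], [2·p + 2·q^2, 4·p·q - 3]].
At the point, J = [[-3.0000, -3.0000], [6.0000, 5.0000]] (det J = 3.0000).
Solving J·Δ = −F gives Δ = (7.3333, -9.0000).
Then the next iterate is (p, q)₁ = (9.3333, -8.0000).
Round to (9.3333, -8.0000) and repeat: F = (65.9998, 1301.772889), J = [[6.0000, -10.3333], [146.6666, -301.6656]].
Δ = (-21.9338, -6.3487), so (p, q)₂ = (-12.6005, -14.3487).

(-12.6005, -14.3487)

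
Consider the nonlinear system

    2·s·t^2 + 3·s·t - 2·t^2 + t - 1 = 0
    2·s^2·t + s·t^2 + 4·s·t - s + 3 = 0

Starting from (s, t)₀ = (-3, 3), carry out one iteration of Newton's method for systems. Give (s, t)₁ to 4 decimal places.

At (-3, 3): F = (-97.0000, -3.0000).
Jacobian J = [[2·t^2 + 3·t, 4·s·t + 3·s - 4·t + 1], [4·s·t + t^2 + 4·t - 1, 2·s^2 + 2·s·t + 4·s]].
At the point, J = [[27.0000, -56.0000], [-16.0000, -12.0000]] (det J = -1220.0000).
Solving J·Δ = −F gives Δ = (0.8164, -1.3385).
Then the next iterate is (s, t)₁ = (-2.1836, 1.6615).

(-2.1836, 1.6615)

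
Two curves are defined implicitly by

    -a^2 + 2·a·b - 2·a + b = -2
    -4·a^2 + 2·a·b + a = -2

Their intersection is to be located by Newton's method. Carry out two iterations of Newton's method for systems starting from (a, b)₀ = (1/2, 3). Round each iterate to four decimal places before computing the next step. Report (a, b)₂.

(-1.1250, -4.8750)

At (1/2, 3): F = (6.7500, 4.5000).
Jacobian J = [[-2·a + 2·b - 2, 2·a + 1], [-8·a + 2·b + 1, 2·a]].
At the point, J = [[3.0000, 2.0000], [3.0000, 1.0000]] (det J = -3.0000).
Solving J·Δ = −F gives Δ = (-0.7500, -2.2500).
Then the next iterate is (a, b)₁ = (-0.2500, 0.7500).
Round to (-0.2500, 0.7500) and repeat: F = (2.8125, 1.1250), J = [[0.0000, 0.5000], [4.5000, -0.5000]].
Δ = (-0.8750, -5.6250), so (a, b)₂ = (-1.1250, -4.8750).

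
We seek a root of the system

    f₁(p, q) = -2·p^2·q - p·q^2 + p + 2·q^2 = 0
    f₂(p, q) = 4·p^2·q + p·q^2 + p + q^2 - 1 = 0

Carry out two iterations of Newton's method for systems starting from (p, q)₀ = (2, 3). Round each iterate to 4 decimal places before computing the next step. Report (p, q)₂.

At (2, 3): F = (-22.0000, 76.0000).
Jacobian J = [[-4·p·q - q^2 + 1, -2·p^2 - 2·p·q + 4·q], [8·p·q + q^2 + 1, 4·p^2 + 2·p·q + 2·q]].
At the point, J = [[-32.0000, -8.0000], [58.0000, 34.0000]] (det J = -624.0000).
Solving J·Δ = −F gives Δ = (-0.2244, -1.8526).
Then the next iterate is (p, q)₁ = (1.7756, 1.1474).
Round to (1.7756, 1.1474) and repeat: F = (-5.163914, 18.899638), J = [[-8.465821, -5.790558], [18.615114, 18.980468]].
Δ = (0.2160, -1.2076), so (p, q)₂ = (1.9916, -0.0602).

(1.9916, -0.0602)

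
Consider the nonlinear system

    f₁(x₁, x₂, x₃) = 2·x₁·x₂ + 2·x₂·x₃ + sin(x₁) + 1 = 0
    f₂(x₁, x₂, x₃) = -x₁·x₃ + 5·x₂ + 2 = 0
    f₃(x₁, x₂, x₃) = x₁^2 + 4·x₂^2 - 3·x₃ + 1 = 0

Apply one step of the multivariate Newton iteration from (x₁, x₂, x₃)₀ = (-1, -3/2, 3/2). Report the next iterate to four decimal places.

At (-1, -3/2, 3/2): F = (-1.341471, -4.0000, 6.5000).
Jacobian J = [[2·x₂ + cos(x₁), 2·x₁ + 2·x₃, 2·x₂], [-x₃, 5, -x₁], [2·x₁, 8·x₂, -3]].
At the point, J = [[-2.459698, 1.0000, -3.0000], [-1.5000, 5.0000, 1.0000], [-2.0000, -12.0000, -3.0000]] (det J = -83.120907).
Solving J·Δ = −F gives Δ = (-0.5772, 0.5828, 0.2203).
Then the next iterate is (x₁, x₂, x₃)₁ = (-1.5772, -0.9172, 1.7203).

(-1.5772, -0.9172, 1.7203)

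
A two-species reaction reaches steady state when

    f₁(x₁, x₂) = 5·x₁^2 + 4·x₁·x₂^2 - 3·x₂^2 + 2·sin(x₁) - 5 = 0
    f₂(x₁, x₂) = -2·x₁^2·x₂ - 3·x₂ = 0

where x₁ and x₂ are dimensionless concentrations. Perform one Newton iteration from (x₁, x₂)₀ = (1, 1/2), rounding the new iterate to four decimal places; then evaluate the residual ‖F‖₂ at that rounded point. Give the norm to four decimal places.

0.4471

At (1, 1/2): F = (1.932942, -2.5000).
Jacobian J = [[10·x₁ + 4·x₂^2 + 2·cos(x₁), 8·x₁·x₂ - 6·x₂], [-4·x₁·x₂, -2·x₁^2 - 3]].
At the point, J = [[12.080605, 1.0000], [-2.0000, -5.0000]] (det J = -58.403023).
Solving J·Δ = −F gives Δ = (-0.1227, -0.4509).
Then the next iterate is (x₁, x₂)₁ = (0.8773, 0.0491).
Re-evaluating at (0.8773, 0.0491): F = (0.387536, -0.222880), so ‖F‖₂ = 0.4471.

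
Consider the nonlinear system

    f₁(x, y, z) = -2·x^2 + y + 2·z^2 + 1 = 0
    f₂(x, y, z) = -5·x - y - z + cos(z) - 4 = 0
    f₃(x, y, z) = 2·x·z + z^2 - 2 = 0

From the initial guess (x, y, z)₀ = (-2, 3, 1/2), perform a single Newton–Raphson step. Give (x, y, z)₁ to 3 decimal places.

(-1.756, 6.889, -0.669)

At (-2, 3, 1/2): F = (-3.500, 3.37758, -3.750).
Jacobian J = [[-4·x, 1, 4·z], [-5, -1, -sin(z) - 1], [2·z, 0, 2·x + 2·z]].
At the point, J = [[8.000, 1.000, 2.000], [-5.000, -1.000, -1.47943], [1.000, 0.000, -3.000]] (det J = 9.52057).
Solving J·Δ = −F gives Δ = (0.244, 3.889, -1.169).
Then the next iterate is (x, y, z)₁ = (-1.756, 6.889, -0.669).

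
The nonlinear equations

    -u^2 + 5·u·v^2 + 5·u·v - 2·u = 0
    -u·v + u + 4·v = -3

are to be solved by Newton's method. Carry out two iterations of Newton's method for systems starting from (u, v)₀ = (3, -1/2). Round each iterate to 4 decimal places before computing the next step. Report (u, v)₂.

(1.2231, -1.6397)

At (3, -1/2): F = (-18.7500, 5.5000).
Jacobian J = [[-2·u + 5·v^2 + 5·v - 2, 10·u·v + 5·u], [-v + 1, -u + 4]].
At the point, J = [[-9.2500, 0.0000], [1.5000, 1.0000]] (det J = -9.2500).
Solving J·Δ = −F gives Δ = (-2.0270, -2.4595).
Then the next iterate is (u, v)₁ = (0.9730, -2.9595).
Round to (0.9730, -2.9595) and repeat: F = (25.320088, -4.985407), J = [[25.049701, -23.930935], [3.9595, 3.0270]].
Δ = (0.2501, 1.3198), so (u, v)₂ = (1.2231, -1.6397).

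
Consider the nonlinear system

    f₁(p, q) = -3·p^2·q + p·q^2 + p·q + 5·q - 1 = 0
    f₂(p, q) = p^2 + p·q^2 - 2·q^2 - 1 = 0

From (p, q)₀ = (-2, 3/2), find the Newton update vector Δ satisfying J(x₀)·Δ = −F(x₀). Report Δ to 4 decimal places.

(0.4804, -0.5701)

At (-2, 3/2): F = (-19.0000, -6.0000).
Jacobian J = [[-6·p·q + q^2 + q, -3·p^2 + 2·p·q + p + 5], [2·p + q^2, 2·p·q - 4·q]].
At the point, J = [[21.7500, -15.0000], [-1.7500, -12.0000]] (det J = -287.2500).
Solving J·Δ = −F gives Δ = (0.4804, -0.5701).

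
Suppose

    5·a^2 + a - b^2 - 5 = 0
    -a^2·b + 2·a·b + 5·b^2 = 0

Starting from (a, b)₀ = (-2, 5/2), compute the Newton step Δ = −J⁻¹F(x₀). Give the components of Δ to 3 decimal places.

At (-2, 5/2): F = (6.750, 11.250).
Jacobian J = [[10·a + 1, -2·b], [-2·a·b + 2·b, -a^2 + 2·a + 10·b]].
At the point, J = [[-19.000, -5.000], [15.000, 17.000]] (det J = -248.000).
Solving J·Δ = −F gives Δ = (0.690, -1.270).

(0.690, -1.270)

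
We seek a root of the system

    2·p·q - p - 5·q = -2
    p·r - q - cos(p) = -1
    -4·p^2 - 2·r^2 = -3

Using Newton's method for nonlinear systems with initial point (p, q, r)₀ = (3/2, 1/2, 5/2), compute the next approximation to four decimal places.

(0.5255, 0.2500, 1.8194)

At (3/2, 1/2, 5/2): F = (-0.5000, 4.179263, -18.5000).
Jacobian J = [[2·q - 1, 2·p - 5, 0], [r + sin(p), -1, p], [-8·p, 0, -4·r]].
At the point, J = [[0.0000, -2.0000, 0.0000], [3.497495, -1.0000, 1.5000], [-12.0000, 0.0000, -10.0000]] (det J = -33.949900).
Solving J·Δ = −F gives Δ = (-0.9745, -0.2500, -0.6806).
Then the next iterate is (p, q, r)₁ = (0.5255, 0.2500, 1.8194).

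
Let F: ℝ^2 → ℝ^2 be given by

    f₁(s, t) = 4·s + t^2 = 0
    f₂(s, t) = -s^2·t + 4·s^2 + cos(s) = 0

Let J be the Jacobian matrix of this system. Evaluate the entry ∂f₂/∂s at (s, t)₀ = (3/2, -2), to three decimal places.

17.003

∂f₂/∂s = -2·s·t + 8·s - sin(s).
At (3/2, -2) this is 17.003.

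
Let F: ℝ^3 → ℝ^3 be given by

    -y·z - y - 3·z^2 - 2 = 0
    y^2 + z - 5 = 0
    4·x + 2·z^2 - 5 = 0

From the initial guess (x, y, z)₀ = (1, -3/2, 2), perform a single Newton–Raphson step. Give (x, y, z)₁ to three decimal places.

At (1, -3/2, 2): F = (-9.500, -0.750, 7.000).
Jacobian J = [[0, -z - 1, -y - 6·z], [0, 2·y, 1], [4, 0, 4·z]].
At the point, J = [[0.000, -3.000, -10.500], [0.000, -3.000, 1.000], [4.000, 0.000, 8.000]] (det J = -138.000).
Solving J·Δ = −F gives Δ = (-0.228, -0.504, -0.761).
Then the next iterate is (x, y, z)₁ = (0.772, -2.004, 1.239).

(0.772, -2.004, 1.239)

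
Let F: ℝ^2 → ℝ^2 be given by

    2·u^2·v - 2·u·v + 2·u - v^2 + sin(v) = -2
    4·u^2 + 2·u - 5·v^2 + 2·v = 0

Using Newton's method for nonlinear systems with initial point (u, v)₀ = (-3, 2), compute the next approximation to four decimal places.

(-1.8757, 1.4037)

At (-3, 2): F = (40.909297, 14.0000).
Jacobian J = [[4·u·v - 2·v + 2, 2·u^2 - 2·u - 2·v + cos(v)], [8·u + 2, -10·v + 2]].
At the point, J = [[-26.0000, 19.583853], [-22.0000, -18.0000]] (det J = 898.844770).
Solving J·Δ = −F gives Δ = (1.1243, -0.5963).
Then the next iterate is (u, v)₁ = (-1.8757, 1.4037).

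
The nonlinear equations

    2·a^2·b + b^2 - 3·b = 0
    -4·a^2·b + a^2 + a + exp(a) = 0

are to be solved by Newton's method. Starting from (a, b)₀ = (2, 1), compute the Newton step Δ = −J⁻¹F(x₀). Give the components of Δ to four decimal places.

At (2, 1): F = (6.0000, -2.610944).
Jacobian J = [[4·a·b, 2·a^2 + 2·b - 3], [-8·a·b + 2·a + exp(a) + 1, -4·a^2]].
At the point, J = [[8.0000, 7.0000], [-3.610944, -16.0000]] (det J = -102.723393).
Solving J·Δ = −F gives Δ = (-0.7566, 0.0076).

(-0.7566, 0.0076)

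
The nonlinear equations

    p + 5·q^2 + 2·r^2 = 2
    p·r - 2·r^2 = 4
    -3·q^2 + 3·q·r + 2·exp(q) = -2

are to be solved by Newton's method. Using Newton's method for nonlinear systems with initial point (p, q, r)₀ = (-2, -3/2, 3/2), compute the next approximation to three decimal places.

(-0.516, -1.081, 0.341)

At (-2, -3/2, 3/2): F = (11.750, -11.500, -11.05374).
Jacobian J = [[1, 10·q, 4·r], [r, 0, p - 4·r], [0, -6·q + 3·r + 2·exp(q), 3·q]].
At the point, J = [[1.000, -15.000, 6.000], [1.500, 0.000, -8.000], [0.000, 13.94626, -4.500]] (det J = 135.83643).
Solving J·Δ = −F gives Δ = (1.484, 0.419, -1.159).
Then the next iterate is (p, q, r)₁ = (-0.516, -1.081, 0.341).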